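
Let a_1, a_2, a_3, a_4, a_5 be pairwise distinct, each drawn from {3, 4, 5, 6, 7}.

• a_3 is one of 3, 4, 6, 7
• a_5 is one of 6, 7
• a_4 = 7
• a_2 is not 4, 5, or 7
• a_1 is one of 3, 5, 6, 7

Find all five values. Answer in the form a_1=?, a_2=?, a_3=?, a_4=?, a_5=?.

a_1=5, a_2=3, a_3=4, a_4=7, a_5=6

a_4 has just one choice, so a_4 = 7. Remove 7 from a_1, a_3, a_5.
a_5 must be 6 (only option left). Remove 6 from a_1, a_2, a_3.
That leaves a_2 = 3. Eliminate 3 elsewhere: a_1, a_3.
That leaves a_3 = 4.
a_1's domain is down to {5}, so a_1 = 5.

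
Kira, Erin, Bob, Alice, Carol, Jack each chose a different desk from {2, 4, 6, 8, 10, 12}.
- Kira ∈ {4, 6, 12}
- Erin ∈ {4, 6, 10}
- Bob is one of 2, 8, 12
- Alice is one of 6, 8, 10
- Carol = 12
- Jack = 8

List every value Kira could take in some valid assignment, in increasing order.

Carol's domain is down to {12}, so Carol = 12. Strike 12 from Kira, Bob.
Jack's domain is down to {8}, so Jack = 8. Eliminate 8 elsewhere: Bob, Alice.
Bob must be 2 (only option left).
No further eliminations apply; Kira can still be any of 4, 6.

4, 6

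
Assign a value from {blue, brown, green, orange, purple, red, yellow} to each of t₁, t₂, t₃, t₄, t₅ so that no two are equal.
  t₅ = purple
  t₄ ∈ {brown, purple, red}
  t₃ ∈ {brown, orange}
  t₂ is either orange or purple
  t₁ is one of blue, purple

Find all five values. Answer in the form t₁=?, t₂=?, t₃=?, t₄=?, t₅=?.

t₁=blue, t₂=orange, t₃=brown, t₄=red, t₅=purple

t₅'s domain is down to {purple}, so t₅ = purple. Strike purple from t₁, t₂, t₄.
t₁ has just one choice, so t₁ = blue.
t₂ must be orange (only option left). Remove orange from t₃.
t₃ has just one choice, so t₃ = brown. Eliminate brown elsewhere: t₄.
That leaves t₄ = red.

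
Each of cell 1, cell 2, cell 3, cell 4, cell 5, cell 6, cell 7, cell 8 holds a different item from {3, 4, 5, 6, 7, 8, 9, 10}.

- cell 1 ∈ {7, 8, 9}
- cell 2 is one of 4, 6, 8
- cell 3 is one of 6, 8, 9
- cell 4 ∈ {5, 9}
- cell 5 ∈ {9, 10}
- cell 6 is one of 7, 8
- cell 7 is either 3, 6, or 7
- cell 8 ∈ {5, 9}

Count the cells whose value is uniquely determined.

Among the 8 variables, 3 fits only cell 7 (and all 8 values in {3, 4, 5, 6, 7, 8, 9, 10} must be used), so cell 7 = 3.
Among the 7 still-open variables, 4 fits only cell 2 (and all 7 values in {4, 5, 6, 7, 8, 9, 10} must be used), so cell 2 = 4.
Among the 6 still-open variables, 6 fits only cell 3 (and all 6 values in {5, 6, 7, 8, 9, 10} must be used), so cell 3 = 6.
The 5 still-open variables together cover exactly {5, 7, 8, 9, 10} — 5 values for 5 variables — and 10 appears only in cell 5's list, so cell 5 = 10.
The 2 variables cell 4 and cell 8 are confined to {5, 9}, which locks those values in; drop them from cell 1.
Determined: cell 2=4, cell 3=6, cell 5=10, cell 7=3. The other cells each still have more than one consistent value. That makes 4.

4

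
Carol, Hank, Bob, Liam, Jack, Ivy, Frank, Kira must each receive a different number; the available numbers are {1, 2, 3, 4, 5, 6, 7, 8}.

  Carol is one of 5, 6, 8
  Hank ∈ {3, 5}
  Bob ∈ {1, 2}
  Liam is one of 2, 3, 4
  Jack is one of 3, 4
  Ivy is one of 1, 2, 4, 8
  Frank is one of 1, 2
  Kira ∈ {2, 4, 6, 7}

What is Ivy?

The 8 variables together cover exactly {1, 2, 3, 4, 5, 6, 7, 8} — 8 values for 8 variables — and 7 appears only in Kira's list, so Kira = 7.
The 7 still-open variables together cover exactly {1, 2, 3, 4, 5, 6, 8} — 7 values for 7 variables — and 6 appears only in Carol's list, so Carol = 6.
The 6 still-open variables together cover exactly {1, 2, 3, 4, 5, 8} — 6 values for 6 variables — and 5 appears only in Hank's list, so Hank = 5.
The 5 still-open variables together cover exactly {1, 2, 3, 4, 8} — 5 values for 5 variables — and 8 appears only in Ivy's list, so Ivy = 8.

8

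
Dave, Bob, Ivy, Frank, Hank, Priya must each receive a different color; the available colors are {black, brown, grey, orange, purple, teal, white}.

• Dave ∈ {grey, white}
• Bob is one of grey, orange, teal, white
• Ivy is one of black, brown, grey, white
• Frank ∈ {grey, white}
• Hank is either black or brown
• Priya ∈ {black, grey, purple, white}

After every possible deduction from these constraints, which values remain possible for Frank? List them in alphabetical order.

Dave and Frank between them cover only {grey, white} — a naked pair. Remove those values from Bob, Ivy, Priya.
Ivy and Hank between them cover only {black, brown} — a naked pair. Remove those values from Priya.
Priya has just one choice, so Priya = purple.
No further eliminations apply; Frank can still be any of grey, white.

grey, white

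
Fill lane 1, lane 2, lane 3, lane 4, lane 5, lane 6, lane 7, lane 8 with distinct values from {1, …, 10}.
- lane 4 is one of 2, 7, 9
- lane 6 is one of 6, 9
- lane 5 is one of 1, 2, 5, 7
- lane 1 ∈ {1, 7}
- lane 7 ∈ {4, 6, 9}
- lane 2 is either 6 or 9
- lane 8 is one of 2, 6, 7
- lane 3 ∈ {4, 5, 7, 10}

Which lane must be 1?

Among the 8 variables, 10 fits only lane 3 (and all 8 values in {1, 2, 4, 5, 6, 7, 9, 10} must be used), so lane 3 = 10.
The 7 still-open variables draw from only 7 values {1, 2, 4, 5, 6, 7, 9}, so each is used; only lane 7 can be 4, hence lane 7 = 4.
The 6 still-open variables together cover exactly {1, 2, 5, 6, 7, 9} — 6 values for 6 variables — and 5 appears only in lane 5's list, so lane 5 = 5.
The 5 still-open variables draw from only 5 values {1, 2, 6, 7, 9}, so each is used; only lane 1 can be 1, hence lane 1 = 1.

lane 1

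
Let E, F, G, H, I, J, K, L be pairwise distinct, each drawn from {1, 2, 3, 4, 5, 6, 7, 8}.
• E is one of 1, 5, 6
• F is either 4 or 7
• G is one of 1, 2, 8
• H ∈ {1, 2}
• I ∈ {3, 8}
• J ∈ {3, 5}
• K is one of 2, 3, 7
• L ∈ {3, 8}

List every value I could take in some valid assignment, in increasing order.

The 8 variables together cover exactly {1, 2, 3, 4, 5, 6, 7, 8} — 8 values for 8 variables — and 4 appears only in F's list, so F = 4.
Among the 7 still-open variables, 6 fits only E (and all 7 values in {1, 2, 3, 5, 6, 7, 8} must be used), so E = 6.
The 6 still-open variables draw from only 6 values {1, 2, 3, 5, 7, 8}, so each is used; only J can be 5, hence J = 5.
The 5 still-open variables together cover exactly {1, 2, 3, 7, 8} — 5 values for 5 variables — and 7 appears only in K's list, so K = 7.
I and L share exactly the 2 values {3, 8}; by pigeonhole those values go to them, so strike 3, 8 from G.
No further eliminations apply; I can still be any of 3, 8.

3, 8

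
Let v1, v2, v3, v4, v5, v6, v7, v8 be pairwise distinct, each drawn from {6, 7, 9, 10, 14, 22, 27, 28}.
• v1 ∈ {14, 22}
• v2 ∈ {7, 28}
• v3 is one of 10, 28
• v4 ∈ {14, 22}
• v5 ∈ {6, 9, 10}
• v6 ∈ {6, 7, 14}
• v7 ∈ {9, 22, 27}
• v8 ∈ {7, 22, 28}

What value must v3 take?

10

The 8 variables together cover exactly {6, 7, 9, 10, 14, 22, 27, 28} — 8 values for 8 variables — and 27 appears only in v7's list, so v7 = 27.
The 7 still-open variables draw from only 7 values {6, 7, 9, 10, 14, 22, 28}, so each is used; only v5 can be 9, hence v5 = 9.
Among the 6 still-open variables, 6 fits only v6 (and all 6 values in {6, 7, 10, 14, 22, 28} must be used), so v6 = 6.
The 5 still-open variables draw from only 5 values {7, 10, 14, 22, 28}, so each is used; only v3 can be 10, hence v3 = 10.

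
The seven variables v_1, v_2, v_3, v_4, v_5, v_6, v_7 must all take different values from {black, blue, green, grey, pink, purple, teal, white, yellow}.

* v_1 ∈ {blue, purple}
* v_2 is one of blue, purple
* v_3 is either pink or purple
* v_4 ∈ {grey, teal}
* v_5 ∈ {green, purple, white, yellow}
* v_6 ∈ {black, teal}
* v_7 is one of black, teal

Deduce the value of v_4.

grey

v_1 and v_2 between them cover only {blue, purple} — a naked pair. Remove those values from v_3, v_5.
That leaves v_3 = pink.
The 2 variables v_6 and v_7 are confined to {black, teal}, which locks those values in; drop them from v_4.
So v_4 = grey.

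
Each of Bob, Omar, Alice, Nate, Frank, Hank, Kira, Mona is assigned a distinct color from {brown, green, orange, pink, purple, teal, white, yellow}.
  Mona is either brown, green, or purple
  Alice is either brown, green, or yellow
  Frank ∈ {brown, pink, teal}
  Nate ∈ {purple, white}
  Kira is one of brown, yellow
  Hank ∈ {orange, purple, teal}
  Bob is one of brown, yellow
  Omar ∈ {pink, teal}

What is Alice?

green

The 8 variables together cover exactly {brown, green, orange, pink, purple, teal, white, yellow} — 8 values for 8 variables — and orange appears only in Hank's list, so Hank = orange.
The 7 still-open variables draw from only 7 values {brown, green, pink, purple, teal, white, yellow}, so each is used; only Nate can be white, hence Nate = white.
Among the 6 still-open variables, purple fits only Mona (and all 6 values in {brown, green, pink, purple, teal, yellow} must be used), so Mona = purple.
Among the 5 still-open variables, green fits only Alice (and all 5 values in {brown, green, pink, teal, yellow} must be used), so Alice = green.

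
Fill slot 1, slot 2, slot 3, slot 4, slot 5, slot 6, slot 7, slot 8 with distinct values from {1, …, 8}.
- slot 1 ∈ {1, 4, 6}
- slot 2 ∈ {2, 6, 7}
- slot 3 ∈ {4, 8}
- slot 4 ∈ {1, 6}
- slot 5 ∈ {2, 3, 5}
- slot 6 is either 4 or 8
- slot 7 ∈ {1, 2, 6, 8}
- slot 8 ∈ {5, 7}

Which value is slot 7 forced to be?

The 8 variables together cover exactly {1, 2, 3, 4, 5, 6, 7, 8} — 8 values for 8 variables — and 3 appears only in slot 5's list, so slot 5 = 3.
The 7 still-open variables draw from only 7 values {1, 2, 4, 5, 6, 7, 8}, so each is used; only slot 8 can be 5, hence slot 8 = 5.
The 6 still-open variables together cover exactly {1, 2, 4, 6, 7, 8} — 6 values for 6 variables — and 7 appears only in slot 2's list, so slot 2 = 7.
The 5 still-open variables together cover exactly {1, 2, 4, 6, 8} — 5 values for 5 variables — and 2 appears only in slot 7's list, so slot 7 = 2.

2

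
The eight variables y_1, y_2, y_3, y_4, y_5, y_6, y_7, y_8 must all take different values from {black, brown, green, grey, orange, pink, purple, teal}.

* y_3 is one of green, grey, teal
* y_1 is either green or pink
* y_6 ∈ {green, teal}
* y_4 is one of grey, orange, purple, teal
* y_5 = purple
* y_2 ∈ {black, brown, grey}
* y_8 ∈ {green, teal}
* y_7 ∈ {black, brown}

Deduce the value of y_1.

pink

y_5 has just one choice, so y_5 = purple. So y_4 can't be purple.
Among the 7 still-open variables, orange fits only y_4 (and all 7 values in {black, brown, green, grey, orange, pink, teal} must be used), so y_4 = orange.
The 6 still-open variables together cover exactly {black, brown, green, grey, pink, teal} — 6 values for 6 variables — and pink appears only in y_1's list, so y_1 = pink.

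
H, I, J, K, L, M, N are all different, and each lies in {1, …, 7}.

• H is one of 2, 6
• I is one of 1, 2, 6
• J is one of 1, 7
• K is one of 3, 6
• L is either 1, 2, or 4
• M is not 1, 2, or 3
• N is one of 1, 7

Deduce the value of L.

4

Among the 7 variables, 3 fits only K (and all 7 values in {1, 2, 3, 4, 5, 6, 7} must be used), so K = 3.
The 6 still-open variables draw from only 6 values {1, 2, 4, 5, 6, 7}, so each is used; only M can be 5, hence M = 5.
Among the 5 still-open variables, 4 fits only L (and all 5 values in {1, 2, 4, 6, 7} must be used), so L = 4.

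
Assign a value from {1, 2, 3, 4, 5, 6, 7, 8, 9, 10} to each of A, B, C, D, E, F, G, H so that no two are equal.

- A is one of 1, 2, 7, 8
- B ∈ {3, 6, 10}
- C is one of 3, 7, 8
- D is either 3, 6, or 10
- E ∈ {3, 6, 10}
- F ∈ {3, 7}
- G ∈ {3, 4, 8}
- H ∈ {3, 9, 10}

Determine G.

B, D, E share exactly the 3 values {3, 6, 10}; by pigeonhole those values go to them, so strike 3, 6, 10 from C, F, G, H.
That leaves F = 7. Remove 7 from A, C.
That leaves H = 9.
C must be 8 (only option left). Eliminate 8 elsewhere: A, G.
So G = 4.

4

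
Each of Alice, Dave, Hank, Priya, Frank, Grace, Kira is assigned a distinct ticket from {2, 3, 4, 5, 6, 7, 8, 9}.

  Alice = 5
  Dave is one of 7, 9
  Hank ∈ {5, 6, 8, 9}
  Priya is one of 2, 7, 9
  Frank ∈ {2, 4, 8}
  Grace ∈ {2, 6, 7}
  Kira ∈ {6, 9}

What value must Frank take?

Alice must be 5 (only option left). Eliminate 5 elsewhere: Hank.
The 6 still-open variables together cover exactly {2, 4, 6, 7, 8, 9} — 6 values for 6 variables — and 4 appears only in Frank's list, so Frank = 4.

4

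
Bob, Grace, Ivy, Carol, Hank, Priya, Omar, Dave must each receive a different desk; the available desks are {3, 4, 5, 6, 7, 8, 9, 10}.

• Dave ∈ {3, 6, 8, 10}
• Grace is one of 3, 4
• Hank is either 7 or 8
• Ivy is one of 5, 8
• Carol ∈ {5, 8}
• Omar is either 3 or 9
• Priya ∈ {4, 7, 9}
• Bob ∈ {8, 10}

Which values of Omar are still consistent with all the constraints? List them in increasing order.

The 8 variables draw from only 8 values {3, 4, 5, 6, 7, 8, 9, 10}, so each is used; only Dave can be 6, hence Dave = 6.
Among the 7 still-open variables, 10 fits only Bob (and all 7 values in {3, 4, 5, 7, 8, 9, 10} must be used), so Bob = 10.
Ivy and Carol between them cover only {5, 8} — a naked pair. Remove those values from Hank.
Hank has just one choice, so Hank = 7. Eliminate 7 elsewhere: Priya.
No further eliminations apply; Omar can still be any of 3, 9.

3, 9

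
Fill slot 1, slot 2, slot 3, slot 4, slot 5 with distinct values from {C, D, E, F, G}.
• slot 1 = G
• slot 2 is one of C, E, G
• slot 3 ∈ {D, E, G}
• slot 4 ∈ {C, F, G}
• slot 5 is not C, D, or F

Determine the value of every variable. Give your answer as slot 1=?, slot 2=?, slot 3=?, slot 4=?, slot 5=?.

slot 1=G, slot 2=C, slot 3=D, slot 4=F, slot 5=E

slot 1's domain is down to {G}, so slot 1 = G. So slot 2, slot 3, slot 4, slot 5 can't be G.
slot 5 must be E (only option left). Remove E from slot 2, slot 3.
slot 2 has just one choice, so slot 2 = C. So slot 4 can't be C.
That leaves slot 3 = D.
slot 4 must be F (only option left).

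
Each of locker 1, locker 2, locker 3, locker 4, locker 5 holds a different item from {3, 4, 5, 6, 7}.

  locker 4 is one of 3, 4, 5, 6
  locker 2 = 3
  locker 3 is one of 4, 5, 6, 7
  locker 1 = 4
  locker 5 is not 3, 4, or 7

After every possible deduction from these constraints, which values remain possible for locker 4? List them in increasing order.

locker 1 must be 4 (only option left). Remove 4 from locker 3, locker 4.
locker 2's domain is down to {3}, so locker 2 = 3. Strike 3 from locker 4.
The 3 still-open variables together cover exactly {5, 6, 7} — 3 values for 3 variables — and 7 appears only in locker 3's list, so locker 3 = 7.
No further eliminations apply; locker 4 can still be any of 5, 6.

5, 6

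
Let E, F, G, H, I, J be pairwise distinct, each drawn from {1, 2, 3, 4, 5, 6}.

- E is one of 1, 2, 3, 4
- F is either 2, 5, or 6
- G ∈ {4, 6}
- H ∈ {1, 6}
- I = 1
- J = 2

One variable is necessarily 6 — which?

H

I must be 1 (only option left). Strike 1 from E, H.
So 6 goes to H.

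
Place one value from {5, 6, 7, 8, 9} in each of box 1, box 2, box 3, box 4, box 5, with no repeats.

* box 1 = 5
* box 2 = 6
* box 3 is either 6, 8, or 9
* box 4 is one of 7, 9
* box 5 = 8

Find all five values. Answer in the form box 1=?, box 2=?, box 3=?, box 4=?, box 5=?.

box 1's domain is down to {5}, so box 1 = 5.
That leaves box 2 = 6. So box 3 can't be 6.
box 5 has just one choice, so box 5 = 8. So box 3 can't be 8.
box 3 has just one choice, so box 3 = 9. Eliminate 9 elsewhere: box 4.
box 4's domain is down to {7}, so box 4 = 7.

box 1=5, box 2=6, box 3=9, box 4=7, box 5=8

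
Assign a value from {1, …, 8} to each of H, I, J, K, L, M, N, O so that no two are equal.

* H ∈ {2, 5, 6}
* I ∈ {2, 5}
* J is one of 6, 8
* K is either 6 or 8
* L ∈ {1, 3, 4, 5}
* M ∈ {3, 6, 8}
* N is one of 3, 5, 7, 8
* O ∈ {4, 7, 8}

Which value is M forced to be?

3

The 8 variables together cover exactly {1, 2, 3, 4, 5, 6, 7, 8} — 8 values for 8 variables — and 1 appears only in L's list, so L = 1.
Among the 7 still-open variables, 4 fits only O (and all 7 values in {2, 3, 4, 5, 6, 7, 8} must be used), so O = 4.
Among the 6 still-open variables, 7 fits only N (and all 6 values in {2, 3, 5, 6, 7, 8} must be used), so N = 7.
The 5 still-open variables together cover exactly {2, 3, 5, 6, 8} — 5 values for 5 variables — and 3 appears only in M's list, so M = 3.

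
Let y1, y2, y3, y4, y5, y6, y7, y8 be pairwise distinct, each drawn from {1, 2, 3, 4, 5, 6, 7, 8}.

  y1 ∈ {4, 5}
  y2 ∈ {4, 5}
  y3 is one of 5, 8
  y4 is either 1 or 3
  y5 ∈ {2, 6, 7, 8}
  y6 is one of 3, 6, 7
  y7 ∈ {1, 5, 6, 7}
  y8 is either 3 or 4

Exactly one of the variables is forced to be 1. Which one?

y4

The 8 variables draw from only 8 values {1, 2, 3, 4, 5, 6, 7, 8}, so each is used; only y5 can be 2, hence y5 = 2.
The 7 still-open variables draw from only 7 values {1, 3, 4, 5, 6, 7, 8}, so each is used; only y3 can be 8, hence y3 = 8.
y1 and y2 share exactly the 2 values {4, 5}; by pigeonhole those values go to them, so strike 4, 5 from y7, y8.
y8's domain is down to {3}, so y8 = 3. Strike 3 from y4, y6.
So 1 goes to y4.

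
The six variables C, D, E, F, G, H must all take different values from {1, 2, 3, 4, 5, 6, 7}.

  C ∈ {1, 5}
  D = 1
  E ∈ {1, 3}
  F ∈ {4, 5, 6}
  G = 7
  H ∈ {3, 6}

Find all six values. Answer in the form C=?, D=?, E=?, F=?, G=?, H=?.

D's domain is down to {1}, so D = 1. Strike 1 from C, E.
E must be 3 (only option left). Strike 3 from H.
That leaves G = 7.
H has just one choice, so H = 6. Strike 6 from F.
C must be 5 (only option left). Remove 5 from F.
That leaves F = 4.

C=5, D=1, E=3, F=4, G=7, H=6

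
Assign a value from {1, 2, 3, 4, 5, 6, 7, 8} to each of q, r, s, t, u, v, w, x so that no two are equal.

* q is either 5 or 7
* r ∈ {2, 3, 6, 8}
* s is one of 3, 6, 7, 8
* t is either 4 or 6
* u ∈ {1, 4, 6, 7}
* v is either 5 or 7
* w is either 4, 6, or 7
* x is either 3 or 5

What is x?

3

The 8 variables draw from only 8 values {1, 2, 3, 4, 5, 6, 7, 8}, so each is used; only u can be 1, hence u = 1.
The 7 still-open variables draw from only 7 values {2, 3, 4, 5, 6, 7, 8}, so each is used; only r can be 2, hence r = 2.
Among the 6 still-open variables, 8 fits only s (and all 6 values in {3, 4, 5, 6, 7, 8} must be used), so s = 8.
The 5 still-open variables draw from only 5 values {3, 4, 5, 6, 7}, so each is used; only x can be 3, hence x = 3.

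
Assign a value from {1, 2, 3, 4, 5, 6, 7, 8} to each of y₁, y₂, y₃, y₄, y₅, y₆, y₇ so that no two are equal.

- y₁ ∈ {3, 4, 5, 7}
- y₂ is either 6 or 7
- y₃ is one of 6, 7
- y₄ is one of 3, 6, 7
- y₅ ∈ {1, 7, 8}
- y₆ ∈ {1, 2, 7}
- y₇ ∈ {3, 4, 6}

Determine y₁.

y₂ and y₃ between them cover only {6, 7} — a naked pair. Remove those values from y₁, y₄, y₅, y₆, y₇.
y₄ must be 3 (only option left). Remove 3 from y₁, y₇.
y₇'s domain is down to {4}, so y₇ = 4. Remove 4 from y₁.
So y₁ = 5.

5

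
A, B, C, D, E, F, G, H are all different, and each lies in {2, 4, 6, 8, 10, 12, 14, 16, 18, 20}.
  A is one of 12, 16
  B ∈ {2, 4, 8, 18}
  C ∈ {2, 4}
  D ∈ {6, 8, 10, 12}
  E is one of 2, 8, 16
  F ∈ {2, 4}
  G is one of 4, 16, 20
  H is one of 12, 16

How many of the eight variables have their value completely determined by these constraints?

The 2 variables A and H are confined to {12, 16}, which locks those values in; drop them from D, E, G.
The 2 variables C and F are confined to {2, 4}, which locks those values in; drop them from B, E, G.
That leaves E = 8. So B, D can't be 8.
G has just one choice, so G = 20.
B must be 18 (only option left).
Determined: B=18, E=8, G=20. The other variables each still have more than one consistent value. That makes 3.

3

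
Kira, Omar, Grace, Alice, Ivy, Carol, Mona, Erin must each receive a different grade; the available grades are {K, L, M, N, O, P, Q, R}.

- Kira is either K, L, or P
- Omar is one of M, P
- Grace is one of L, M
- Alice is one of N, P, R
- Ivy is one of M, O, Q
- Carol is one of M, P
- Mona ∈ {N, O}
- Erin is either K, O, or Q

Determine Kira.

K

The 8 variables together cover exactly {K, L, M, N, O, P, Q, R} — 8 values for 8 variables — and R appears only in Alice's list, so Alice = R.
The 7 still-open variables together cover exactly {K, L, M, N, O, P, Q} — 7 values for 7 variables — and N appears only in Mona's list, so Mona = N.
Omar and Carol share exactly the 2 values {M, P}; by pigeonhole those values go to them, so strike M, P from Kira, Grace, Ivy.
Grace's domain is down to {L}, so Grace = L. So Kira can't be L.
So Kira = K.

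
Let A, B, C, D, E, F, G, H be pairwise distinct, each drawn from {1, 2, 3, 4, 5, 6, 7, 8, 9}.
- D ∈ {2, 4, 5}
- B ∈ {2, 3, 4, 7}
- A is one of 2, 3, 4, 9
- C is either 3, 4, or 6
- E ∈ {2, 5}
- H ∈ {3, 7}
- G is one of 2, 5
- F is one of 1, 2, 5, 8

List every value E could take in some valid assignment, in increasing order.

The 2 variables E and G are confined to {2, 5}, which locks those values in; drop them from A, B, D, F.
D must be 4 (only option left). Eliminate 4 elsewhere: A, B, C.
The 2 variables B and H are confined to {3, 7}, which locks those values in; drop them from A, C.
A's domain is down to {9}, so A = 9.
C must be 6 (only option left).
No further eliminations apply; E can still be any of 2, 5.

2, 5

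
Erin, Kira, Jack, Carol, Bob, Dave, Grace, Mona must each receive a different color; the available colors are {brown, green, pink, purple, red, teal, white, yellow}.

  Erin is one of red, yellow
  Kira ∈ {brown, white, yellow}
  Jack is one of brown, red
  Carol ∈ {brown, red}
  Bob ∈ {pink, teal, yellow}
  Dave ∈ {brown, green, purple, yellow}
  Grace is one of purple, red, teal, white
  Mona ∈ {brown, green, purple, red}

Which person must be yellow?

Erin

The 8 variables draw from only 8 values {brown, green, pink, purple, red, teal, white, yellow}, so each is used; only Bob can be pink, hence Bob = pink.
The 7 still-open variables together cover exactly {brown, green, purple, red, teal, white, yellow} — 7 values for 7 variables — and teal appears only in Grace's list, so Grace = teal.
Among the 6 still-open variables, white fits only Kira (and all 6 values in {brown, green, purple, red, white, yellow} must be used), so Kira = white.
Jack and Carol between them cover only {brown, red} — a naked pair. Remove those values from Erin, Dave, Mona.
So yellow goes to Erin.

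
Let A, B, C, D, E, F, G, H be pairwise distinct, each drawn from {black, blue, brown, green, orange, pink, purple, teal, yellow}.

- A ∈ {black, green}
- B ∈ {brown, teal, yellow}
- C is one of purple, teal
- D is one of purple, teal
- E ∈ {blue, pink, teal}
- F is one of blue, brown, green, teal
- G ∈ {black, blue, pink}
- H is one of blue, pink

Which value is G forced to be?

black

Among the 8 variables, yellow fits only B (and all 8 values in {black, blue, brown, green, pink, purple, teal, yellow} must be used), so B = yellow.
Among the 7 still-open variables, brown fits only F (and all 7 values in {black, blue, brown, green, pink, purple, teal} must be used), so F = brown.
Among the 6 still-open variables, green fits only A (and all 6 values in {black, blue, green, pink, purple, teal} must be used), so A = green.
The 5 still-open variables together cover exactly {black, blue, pink, purple, teal} — 5 values for 5 variables — and black appears only in G's list, so G = black.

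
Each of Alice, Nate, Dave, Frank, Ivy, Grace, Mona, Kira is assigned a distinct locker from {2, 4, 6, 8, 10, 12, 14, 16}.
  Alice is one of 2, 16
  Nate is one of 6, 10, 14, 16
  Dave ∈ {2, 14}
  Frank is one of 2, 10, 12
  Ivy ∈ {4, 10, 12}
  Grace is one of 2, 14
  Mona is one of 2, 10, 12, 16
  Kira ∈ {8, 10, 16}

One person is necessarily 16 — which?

Among the 8 variables, 4 fits only Ivy (and all 8 values in {2, 4, 6, 8, 10, 12, 14, 16} must be used), so Ivy = 4.
Among the 7 still-open variables, 6 fits only Nate (and all 7 values in {2, 6, 8, 10, 12, 14, 16} must be used), so Nate = 6.
The 6 still-open variables together cover exactly {2, 8, 10, 12, 14, 16} — 6 values for 6 variables — and 8 appears only in Kira's list, so Kira = 8.
Dave and Grace share exactly the 2 values {2, 14}; by pigeonhole those values go to them, so strike 2, 14 from Alice, Frank, Mona.
So 16 goes to Alice.

Alice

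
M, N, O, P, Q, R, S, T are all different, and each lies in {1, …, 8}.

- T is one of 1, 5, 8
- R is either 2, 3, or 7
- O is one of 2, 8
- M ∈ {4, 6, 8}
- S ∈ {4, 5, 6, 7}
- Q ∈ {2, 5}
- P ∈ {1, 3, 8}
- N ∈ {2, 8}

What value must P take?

N and O between them cover only {2, 8} — a naked pair. Remove those values from M, P, Q, R, T.
That leaves Q = 5. So S, T can't be 5.
T has just one choice, so T = 1. Remove 1 from P.
So P = 3.

3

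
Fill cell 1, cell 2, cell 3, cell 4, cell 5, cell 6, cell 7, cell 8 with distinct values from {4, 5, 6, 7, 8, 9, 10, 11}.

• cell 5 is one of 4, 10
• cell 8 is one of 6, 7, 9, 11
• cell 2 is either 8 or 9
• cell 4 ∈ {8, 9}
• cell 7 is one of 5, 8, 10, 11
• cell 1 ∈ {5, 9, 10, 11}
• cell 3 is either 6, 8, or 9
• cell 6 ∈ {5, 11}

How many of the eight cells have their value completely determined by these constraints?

3

The 8 variables draw from only 8 values {4, 5, 6, 7, 8, 9, 10, 11}, so each is used; only cell 5 can be 4, hence cell 5 = 4.
Among the 7 still-open variables, 7 fits only cell 8 (and all 7 values in {5, 6, 7, 8, 9, 10, 11} must be used), so cell 8 = 7.
Among the 6 still-open variables, 6 fits only cell 3 (and all 6 values in {5, 6, 8, 9, 10, 11} must be used), so cell 3 = 6.
cell 2 and cell 4 share exactly the 2 values {8, 9}; by pigeonhole those values go to them, so strike 8, 9 from cell 1, cell 7.
Determined: cell 3=6, cell 5=4, cell 8=7. The other cells each still have more than one consistent value. That makes 3.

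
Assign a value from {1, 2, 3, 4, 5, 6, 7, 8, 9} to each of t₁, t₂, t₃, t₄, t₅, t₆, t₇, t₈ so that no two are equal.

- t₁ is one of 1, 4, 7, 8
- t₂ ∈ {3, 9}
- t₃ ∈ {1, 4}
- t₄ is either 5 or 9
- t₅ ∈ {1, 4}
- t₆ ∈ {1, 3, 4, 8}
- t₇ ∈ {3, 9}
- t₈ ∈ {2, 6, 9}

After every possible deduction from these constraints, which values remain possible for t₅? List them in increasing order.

1, 4

The 2 variables t₂ and t₇ are confined to {3, 9}, which locks those values in; drop them from t₄, t₆, t₈.
That leaves t₄ = 5.
t₃ and t₅ between them cover only {1, 4} — a naked pair. Remove those values from t₁, t₆.
t₆ must be 8 (only option left). Eliminate 8 elsewhere: t₁.
t₁ must be 7 (only option left).
No further eliminations apply; t₅ can still be any of 1, 4.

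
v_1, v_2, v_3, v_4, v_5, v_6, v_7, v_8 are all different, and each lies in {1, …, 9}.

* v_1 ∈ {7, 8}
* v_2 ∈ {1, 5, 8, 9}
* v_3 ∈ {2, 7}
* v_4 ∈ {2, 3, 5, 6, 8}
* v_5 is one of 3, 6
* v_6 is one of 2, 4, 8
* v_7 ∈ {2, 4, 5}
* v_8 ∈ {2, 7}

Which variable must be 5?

v_3 and v_8 share exactly the 2 values {2, 7}; by pigeonhole those values go to them, so strike 2, 7 from v_1, v_4, v_6, v_7.
v_1's domain is down to {8}, so v_1 = 8. So v_2, v_4, v_6 can't be 8.
v_6 must be 4 (only option left). Eliminate 4 elsewhere: v_7.
So 5 goes to v_7.

v_7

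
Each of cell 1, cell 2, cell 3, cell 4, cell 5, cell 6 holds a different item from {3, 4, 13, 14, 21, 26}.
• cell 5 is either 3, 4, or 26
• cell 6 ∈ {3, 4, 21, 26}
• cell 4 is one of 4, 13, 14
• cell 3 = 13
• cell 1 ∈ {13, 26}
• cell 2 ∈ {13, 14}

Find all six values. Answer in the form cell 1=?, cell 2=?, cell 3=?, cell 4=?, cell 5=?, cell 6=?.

cell 3's domain is down to {13}, so cell 3 = 13. Remove 13 from cell 1, cell 2, cell 4.
cell 1 must be 26 (only option left). Remove 26 from cell 5, cell 6.
That leaves cell 2 = 14. Eliminate 14 elsewhere: cell 4.
cell 4 has just one choice, so cell 4 = 4. Strike 4 from cell 5, cell 6.
cell 5 must be 3 (only option left). Strike 3 from cell 6.
cell 6 has just one choice, so cell 6 = 21.

cell 1=26, cell 2=14, cell 3=13, cell 4=4, cell 5=3, cell 6=21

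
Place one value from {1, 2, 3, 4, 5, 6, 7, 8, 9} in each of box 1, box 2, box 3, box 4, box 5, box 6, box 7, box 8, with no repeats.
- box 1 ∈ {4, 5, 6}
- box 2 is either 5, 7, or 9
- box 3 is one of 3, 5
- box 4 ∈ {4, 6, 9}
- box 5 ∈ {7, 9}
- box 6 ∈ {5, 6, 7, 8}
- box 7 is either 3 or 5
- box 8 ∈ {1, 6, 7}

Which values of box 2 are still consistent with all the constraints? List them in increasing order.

The 8 variables together cover exactly {1, 3, 4, 5, 6, 7, 8, 9} — 8 values for 8 variables — and 1 appears only in box 8's list, so box 8 = 1.
The 7 still-open variables together cover exactly {3, 4, 5, 6, 7, 8, 9} — 7 values for 7 variables — and 8 appears only in box 6's list, so box 6 = 8.
box 3 and box 7 between them cover only {3, 5} — a naked pair. Remove those values from box 1, box 2.
box 2 and box 5 share exactly the 2 values {7, 9}; by pigeonhole those values go to them, so strike 7, 9 from box 4.
No further eliminations apply; box 2 can still be any of 7, 9.

7, 9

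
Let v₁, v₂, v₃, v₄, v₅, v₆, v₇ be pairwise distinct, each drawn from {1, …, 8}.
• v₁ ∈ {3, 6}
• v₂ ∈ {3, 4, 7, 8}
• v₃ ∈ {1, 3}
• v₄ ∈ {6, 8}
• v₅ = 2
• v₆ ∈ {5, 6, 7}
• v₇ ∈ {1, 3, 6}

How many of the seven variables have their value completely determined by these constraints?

v₅ has just one choice, so v₅ = 2.
v₁, v₃, v₇ between them cover only {1, 3, 6} — a naked triple. Remove those values from v₂, v₄, v₆.
That leaves v₄ = 8. Strike 8 from v₂.
Determined: v₄=8, v₅=2. The other variables each still have more than one consistent value. That makes 2.

2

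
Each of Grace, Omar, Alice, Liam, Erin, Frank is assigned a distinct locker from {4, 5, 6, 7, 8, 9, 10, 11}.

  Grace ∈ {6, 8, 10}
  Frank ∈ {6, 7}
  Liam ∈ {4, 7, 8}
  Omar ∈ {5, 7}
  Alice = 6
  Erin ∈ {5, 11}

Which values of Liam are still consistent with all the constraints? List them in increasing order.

Alice must be 6 (only option left). So Grace, Frank can't be 6.
That leaves Frank = 7. Remove 7 from Omar, Liam.
That leaves Omar = 5. So Erin can't be 5.
That leaves Erin = 11.
No further eliminations apply; Liam can still be any of 4, 8.

4, 8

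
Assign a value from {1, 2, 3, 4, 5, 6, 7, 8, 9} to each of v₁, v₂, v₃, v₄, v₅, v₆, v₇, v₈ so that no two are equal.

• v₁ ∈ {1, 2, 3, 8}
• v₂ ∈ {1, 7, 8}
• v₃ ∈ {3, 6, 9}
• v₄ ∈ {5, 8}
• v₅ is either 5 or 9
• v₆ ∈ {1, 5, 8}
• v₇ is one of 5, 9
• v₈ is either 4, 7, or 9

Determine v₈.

v₅ and v₇ share exactly the 2 values {5, 9}; by pigeonhole those values go to them, so strike 5, 9 from v₃, v₄, v₆, v₈.
That leaves v₄ = 8. Eliminate 8 elsewhere: v₁, v₂, v₆.
v₆'s domain is down to {1}, so v₆ = 1. Remove 1 from v₁, v₂.
That leaves v₂ = 7. Strike 7 from v₈.
So v₈ = 4.

4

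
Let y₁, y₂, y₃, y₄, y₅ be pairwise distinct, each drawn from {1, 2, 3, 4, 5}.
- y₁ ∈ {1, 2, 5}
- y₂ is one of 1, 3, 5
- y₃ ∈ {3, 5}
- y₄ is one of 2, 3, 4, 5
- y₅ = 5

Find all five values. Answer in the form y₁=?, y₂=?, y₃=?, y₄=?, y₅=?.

y₅ has just one choice, so y₅ = 5. Remove 5 from y₁, y₂, y₃, y₄.
That leaves y₃ = 3. Strike 3 from y₂, y₄.
y₂'s domain is down to {1}, so y₂ = 1. So y₁ can't be 1.
y₁'s domain is down to {2}, so y₁ = 2. Eliminate 2 elsewhere: y₄.
y₄'s domain is down to {4}, so y₄ = 4.

y₁=2, y₂=1, y₃=3, y₄=4, y₅=5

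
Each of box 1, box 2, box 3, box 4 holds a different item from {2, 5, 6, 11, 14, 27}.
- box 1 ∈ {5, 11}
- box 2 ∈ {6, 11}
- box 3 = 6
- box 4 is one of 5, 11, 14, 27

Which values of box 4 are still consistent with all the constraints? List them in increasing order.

box 3 has just one choice, so box 3 = 6. Strike 6 from box 2.
box 2 must be 11 (only option left). So box 1, box 4 can't be 11.
That leaves box 1 = 5. So box 4 can't be 5.
No further eliminations apply; box 4 can still be any of 14, 27.

14, 27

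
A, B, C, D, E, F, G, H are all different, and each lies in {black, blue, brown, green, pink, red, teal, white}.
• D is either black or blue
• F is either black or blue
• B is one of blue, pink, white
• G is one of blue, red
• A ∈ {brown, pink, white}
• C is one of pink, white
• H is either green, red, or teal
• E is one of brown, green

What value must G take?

red

The 8 variables together cover exactly {black, blue, brown, green, pink, red, teal, white} — 8 values for 8 variables — and teal appears only in H's list, so H = teal.
Among the 7 still-open variables, green fits only E (and all 7 values in {black, blue, brown, green, pink, red, white} must be used), so E = green.
Among the 6 still-open variables, brown fits only A (and all 6 values in {black, blue, brown, pink, red, white} must be used), so A = brown.
The 5 still-open variables draw from only 5 values {black, blue, pink, red, white}, so each is used; only G can be red, hence G = red.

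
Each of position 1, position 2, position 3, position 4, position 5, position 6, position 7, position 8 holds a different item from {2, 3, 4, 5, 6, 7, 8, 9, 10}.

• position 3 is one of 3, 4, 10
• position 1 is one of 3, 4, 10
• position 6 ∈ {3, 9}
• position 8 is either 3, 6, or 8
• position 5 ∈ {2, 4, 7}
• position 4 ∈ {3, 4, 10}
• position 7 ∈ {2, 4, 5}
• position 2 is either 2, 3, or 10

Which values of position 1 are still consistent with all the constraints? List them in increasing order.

position 1, position 3, position 4 between them cover only {3, 4, 10} — a naked triple. Remove those values from position 2, position 5, position 6, position 7, position 8.
position 2 has just one choice, so position 2 = 2. Strike 2 from position 5, position 7.
position 5 must be 7 (only option left).
position 6 must be 9 (only option left).
position 7 must be 5 (only option left).
No further eliminations apply; position 1 can still be any of 3, 4, 10.

3, 4, 10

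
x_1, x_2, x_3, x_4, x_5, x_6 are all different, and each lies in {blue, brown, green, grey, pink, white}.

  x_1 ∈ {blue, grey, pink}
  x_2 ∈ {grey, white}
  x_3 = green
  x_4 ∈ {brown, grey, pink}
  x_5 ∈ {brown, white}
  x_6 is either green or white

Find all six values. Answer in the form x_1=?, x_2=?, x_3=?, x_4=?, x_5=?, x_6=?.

x_3 has just one choice, so x_3 = green. Remove green from x_6.
x_6 must be white (only option left). Strike white from x_2, x_5.
x_2 must be grey (only option left). Strike grey from x_1, x_4.
x_5's domain is down to {brown}, so x_5 = brown. Eliminate brown elsewhere: x_4.
x_4 has just one choice, so x_4 = pink. So x_1 can't be pink.
x_1's domain is down to {blue}, so x_1 = blue.

x_1=blue, x_2=grey, x_3=green, x_4=pink, x_5=brown, x_6=white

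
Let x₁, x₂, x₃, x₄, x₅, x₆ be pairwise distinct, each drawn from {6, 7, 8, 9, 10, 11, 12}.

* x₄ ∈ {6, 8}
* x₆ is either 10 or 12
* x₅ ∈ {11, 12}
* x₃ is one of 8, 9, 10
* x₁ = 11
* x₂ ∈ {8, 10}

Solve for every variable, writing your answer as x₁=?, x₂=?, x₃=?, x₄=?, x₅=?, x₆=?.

x₁=11, x₂=8, x₃=9, x₄=6, x₅=12, x₆=10

x₁ must be 11 (only option left). Eliminate 11 elsewhere: x₅.
x₅'s domain is down to {12}, so x₅ = 12. Remove 12 from x₆.
That leaves x₆ = 10. So x₂, x₃ can't be 10.
x₂ must be 8 (only option left). So x₃, x₄ can't be 8.
x₃ has just one choice, so x₃ = 9.
That leaves x₄ = 6.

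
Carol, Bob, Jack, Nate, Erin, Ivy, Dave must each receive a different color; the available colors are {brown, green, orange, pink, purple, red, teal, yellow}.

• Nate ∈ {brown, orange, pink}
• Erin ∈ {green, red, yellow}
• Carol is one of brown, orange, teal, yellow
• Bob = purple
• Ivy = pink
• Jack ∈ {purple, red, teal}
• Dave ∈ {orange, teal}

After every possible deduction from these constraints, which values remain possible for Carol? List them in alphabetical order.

Bob's domain is down to {purple}, so Bob = purple. Eliminate purple elsewhere: Jack.
That leaves Ivy = pink. So Nate can't be pink.
No further eliminations apply; Carol can still be any of brown, orange, teal, yellow.

brown, orange, teal, yellow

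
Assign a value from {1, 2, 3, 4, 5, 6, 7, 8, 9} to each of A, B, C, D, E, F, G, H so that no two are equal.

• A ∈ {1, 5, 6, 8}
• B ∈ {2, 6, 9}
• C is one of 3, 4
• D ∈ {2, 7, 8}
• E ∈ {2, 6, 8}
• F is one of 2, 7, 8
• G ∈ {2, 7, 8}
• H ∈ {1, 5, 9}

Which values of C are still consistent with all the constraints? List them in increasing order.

3, 4

D, F, G share exactly the 3 values {2, 7, 8}; by pigeonhole those values go to them, so strike 2, 7, 8 from A, B, E.
E's domain is down to {6}, so E = 6. Eliminate 6 elsewhere: A, B.
B must be 9 (only option left). Strike 9 from H.
No further eliminations apply; C can still be any of 3, 4.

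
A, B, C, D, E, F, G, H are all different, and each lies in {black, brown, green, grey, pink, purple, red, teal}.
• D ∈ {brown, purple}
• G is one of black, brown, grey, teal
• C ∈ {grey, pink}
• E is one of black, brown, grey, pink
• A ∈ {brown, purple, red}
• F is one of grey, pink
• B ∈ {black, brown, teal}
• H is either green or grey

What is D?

purple

The 8 variables draw from only 8 values {black, brown, green, grey, pink, purple, red, teal}, so each is used; only H can be green, hence H = green.
The 7 still-open variables draw from only 7 values {black, brown, grey, pink, purple, red, teal}, so each is used; only A can be red, hence A = red.
The 6 still-open variables draw from only 6 values {black, brown, grey, pink, purple, teal}, so each is used; only D can be purple, hence D = purple.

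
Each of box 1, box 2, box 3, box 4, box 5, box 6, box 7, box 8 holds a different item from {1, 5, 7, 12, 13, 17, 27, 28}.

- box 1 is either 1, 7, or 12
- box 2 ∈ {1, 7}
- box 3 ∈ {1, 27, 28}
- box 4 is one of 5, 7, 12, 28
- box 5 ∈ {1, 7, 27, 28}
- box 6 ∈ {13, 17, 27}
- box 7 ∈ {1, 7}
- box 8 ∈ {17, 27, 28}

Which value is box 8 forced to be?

The 8 variables draw from only 8 values {1, 5, 7, 12, 13, 17, 27, 28}, so each is used; only box 4 can be 5, hence box 4 = 5.
Among the 7 still-open variables, 12 fits only box 1 (and all 7 values in {1, 7, 12, 13, 17, 27, 28} must be used), so box 1 = 12.
Among the 6 still-open variables, 13 fits only box 6 (and all 6 values in {1, 7, 13, 17, 27, 28} must be used), so box 6 = 13.
Among the 5 still-open variables, 17 fits only box 8 (and all 5 values in {1, 7, 17, 27, 28} must be used), so box 8 = 17.

17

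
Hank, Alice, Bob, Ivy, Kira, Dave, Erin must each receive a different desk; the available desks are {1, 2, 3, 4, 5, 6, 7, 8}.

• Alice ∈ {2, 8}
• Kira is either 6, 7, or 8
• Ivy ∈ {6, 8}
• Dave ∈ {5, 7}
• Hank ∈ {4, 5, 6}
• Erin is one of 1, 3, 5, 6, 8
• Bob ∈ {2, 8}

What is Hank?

4

Alice and Bob between them cover only {2, 8} — a naked pair. Remove those values from Ivy, Kira, Erin.
That leaves Ivy = 6. So Hank, Kira, Erin can't be 6.
That leaves Kira = 7. So Dave can't be 7.
Dave has just one choice, so Dave = 5. Remove 5 from Hank, Erin.
So Hank = 4.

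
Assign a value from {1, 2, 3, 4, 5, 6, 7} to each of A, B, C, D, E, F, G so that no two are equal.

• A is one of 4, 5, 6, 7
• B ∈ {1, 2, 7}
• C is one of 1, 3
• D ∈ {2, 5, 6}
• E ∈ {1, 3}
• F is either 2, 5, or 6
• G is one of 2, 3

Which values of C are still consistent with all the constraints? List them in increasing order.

The 7 variables draw from only 7 values {1, 2, 3, 4, 5, 6, 7}, so each is used; only A can be 4, hence A = 4.
The 6 still-open variables together cover exactly {1, 2, 3, 5, 6, 7} — 6 values for 6 variables — and 7 appears only in B's list, so B = 7.
The 2 variables C and E are confined to {1, 3}, which locks those values in; drop them from G.
G's domain is down to {2}, so G = 2. Strike 2 from D, F.
No further eliminations apply; C can still be any of 1, 3.

1, 3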